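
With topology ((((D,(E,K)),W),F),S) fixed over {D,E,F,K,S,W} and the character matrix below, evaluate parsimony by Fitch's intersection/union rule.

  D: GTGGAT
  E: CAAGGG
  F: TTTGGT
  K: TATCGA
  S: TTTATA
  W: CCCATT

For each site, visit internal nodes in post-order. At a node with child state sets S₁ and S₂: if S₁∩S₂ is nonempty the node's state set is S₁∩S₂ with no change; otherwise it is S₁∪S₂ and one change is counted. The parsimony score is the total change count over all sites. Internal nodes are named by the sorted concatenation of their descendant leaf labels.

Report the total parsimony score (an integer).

17

EK@0: {C} ∪ {T} = {C,T} (union, +1)
DEK@0: {G} ∪ {C,T} = {C,G,T} (union, +1)
DEKW@0: {C,G,T} ∩ {C} = {C} (intersection, +0)
DEFKW@0: {C} ∪ {T} = {C,T} (union, +1)
DEFKSW@0: {C,T} ∩ {T} = {T} (intersection, +0)
EK@1: {A} ∩ {A} = {A} (intersection, +0)
DEK@1: {T} ∪ {A} = {A,T} (union, +1)
DEKW@1: {A,T} ∪ {C} = {A,C,T} (union, +1)
DEFKW@1: {A,C,T} ∩ {T} = {T} (intersection, +0)
DEFKSW@1: {T} ∩ {T} = {T} (intersection, +0)
EK@2: {A} ∪ {T} = {A,T} (union, +1)
DEK@2: {G} ∪ {A,T} = {A,G,T} (union, +1)
DEKW@2: {A,G,T} ∪ {C} = {A,C,G,T} (union, +1)
DEFKW@2: {A,C,G,T} ∩ {T} = {T} (intersection, +0)
DEFKSW@2: {T} ∩ {T} = {T} (intersection, +0)
EK@3: {G} ∪ {C} = {C,G} (union, +1)
DEK@3: {G} ∩ {C,G} = {G} (intersection, +0)
DEKW@3: {G} ∪ {A} = {A,G} (union, +1)
DEFKW@3: {A,G} ∩ {G} = {G} (intersection, +0)
DEFKSW@3: {G} ∪ {A} = {A,G} (union, +1)
EK@4: {G} ∩ {G} = {G} (intersection, +0)
DEK@4: {A} ∪ {G} = {A,G} (union, +1)
DEKW@4: {A,G} ∪ {T} = {A,G,T} (union, +1)
DEFKW@4: {A,G,T} ∩ {G} = {G} (intersection, +0)
DEFKSW@4: {G} ∪ {T} = {G,T} (union, +1)
EK@5: {G} ∪ {A} = {A,G} (union, +1)
DEK@5: {T} ∪ {A,G} = {A,G,T} (union, +1)
DEKW@5: {A,G,T} ∩ {T} = {T} (intersection, +0)
DEFKW@5: {T} ∩ {T} = {T} (intersection, +0)
DEFKSW@5: {T} ∪ {A} = {A,T} (union, +1)
per-site changes: [3, 2, 3, 3, 3, 3]; total = 17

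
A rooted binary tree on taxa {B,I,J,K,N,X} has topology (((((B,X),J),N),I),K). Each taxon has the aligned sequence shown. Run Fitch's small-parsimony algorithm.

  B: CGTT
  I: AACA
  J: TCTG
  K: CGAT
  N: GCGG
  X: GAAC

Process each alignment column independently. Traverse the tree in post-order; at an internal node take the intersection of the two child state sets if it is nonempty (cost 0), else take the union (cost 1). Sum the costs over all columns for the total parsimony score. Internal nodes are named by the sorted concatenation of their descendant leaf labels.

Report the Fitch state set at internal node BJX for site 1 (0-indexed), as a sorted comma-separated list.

site 0, node BX: B={C} ∪ X={G} → {C,G} (+1)
site 0, node BJX: BX={C,G} ∪ J={T} → {C,G,T} (+1)
site 0, node BJNX: BJX={C,G,T} ∩ N={G} → {G} (+0)
site 0, node BIJNX: BJNX={G} ∪ I={A} → {A,G} (+1)
site 0, node BIJKNX: BIJNX={A,G} ∪ K={C} → {A,C,G} (+1)
site 1, node BX: B={G} ∪ X={A} → {A,G} (+1)
site 1, node BJX: BX={A,G} ∪ J={C} → {A,C,G} (+1)
site 1, node BJNX: BJX={A,C,G} ∩ N={C} → {C} (+0)
site 1, node BIJNX: BJNX={C} ∪ I={A} → {A,C} (+1)
site 1, node BIJKNX: BIJNX={A,C} ∪ K={G} → {A,C,G} (+1)
site 2, node BX: B={T} ∪ X={A} → {A,T} (+1)
site 2, node BJX: BX={A,T} ∩ J={T} → {T} (+0)
site 2, node BJNX: BJX={T} ∪ N={G} → {G,T} (+1)
site 2, node BIJNX: BJNX={G,T} ∪ I={C} → {C,G,T} (+1)
site 2, node BIJKNX: BIJNX={C,G,T} ∪ K={A} → {A,C,G,T} (+1)
site 3, node BX: B={T} ∪ X={C} → {C,T} (+1)
site 3, node BJX: BX={C,T} ∪ J={G} → {C,G,T} (+1)
site 3, node BJNX: BJX={C,G,T} ∩ N={G} → {G} (+0)
site 3, node BIJNX: BJNX={G} ∪ I={A} → {A,G} (+1)
site 3, node BIJKNX: BIJNX={A,G} ∪ K={T} → {A,G,T} (+1)
per-site changes: [4, 4, 4, 4]; total = 16

A,C,G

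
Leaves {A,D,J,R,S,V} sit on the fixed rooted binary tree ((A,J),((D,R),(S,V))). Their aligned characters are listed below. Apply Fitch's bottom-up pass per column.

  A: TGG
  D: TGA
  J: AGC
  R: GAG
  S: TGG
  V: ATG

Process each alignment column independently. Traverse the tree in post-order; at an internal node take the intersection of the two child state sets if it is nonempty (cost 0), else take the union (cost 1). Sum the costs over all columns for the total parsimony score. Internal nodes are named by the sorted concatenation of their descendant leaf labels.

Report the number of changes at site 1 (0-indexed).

2

site 0, node AJ: A={T} ∪ J={A} → {A,T} (+1)
site 0, node DR: D={T} ∪ R={G} → {G,T} (+1)
site 0, node SV: S={T} ∪ V={A} → {A,T} (+1)
site 0, node DRSV: DR={G,T} ∩ SV={A,T} → {T} (+0)
site 0, node ADJRSV: AJ={A,T} ∩ DRSV={T} → {T} (+0)
site 1, node AJ: A={G} ∩ J={G} → {G} (+0)
site 1, node DR: D={G} ∪ R={A} → {A,G} (+1)
site 1, node SV: S={G} ∪ V={T} → {G,T} (+1)
site 1, node DRSV: DR={A,G} ∩ SV={G,T} → {G} (+0)
site 1, node ADJRSV: AJ={G} ∩ DRSV={G} → {G} (+0)
site 2, node AJ: A={G} ∪ J={C} → {C,G} (+1)
site 2, node DR: D={A} ∪ R={G} → {A,G} (+1)
site 2, node SV: S={G} ∩ V={G} → {G} (+0)
site 2, node DRSV: DR={A,G} ∩ SV={G} → {G} (+0)
site 2, node ADJRSV: AJ={C,G} ∩ DRSV={G} → {G} (+0)
per-site changes: [3, 2, 2]; total = 7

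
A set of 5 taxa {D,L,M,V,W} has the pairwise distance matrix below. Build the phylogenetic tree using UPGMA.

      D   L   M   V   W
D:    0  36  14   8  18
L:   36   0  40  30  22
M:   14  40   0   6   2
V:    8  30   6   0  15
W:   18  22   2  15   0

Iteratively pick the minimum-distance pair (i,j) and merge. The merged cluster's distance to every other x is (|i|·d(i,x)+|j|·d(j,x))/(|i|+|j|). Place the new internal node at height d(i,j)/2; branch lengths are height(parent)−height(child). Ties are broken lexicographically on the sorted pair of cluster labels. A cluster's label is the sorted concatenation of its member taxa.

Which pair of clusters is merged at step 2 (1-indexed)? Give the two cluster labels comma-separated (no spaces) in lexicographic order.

D,V

1. join M+W (d=2) ⇒ MW; edges |M|=1, |W|=1
  updated: d(D,MW)=16, d(L,MW)=31, d(MW,V)=21/2
2. join D+V (d=8) ⇒ DV; edges |D|=4, |V|=4
  updated: d(DV,L)=33, d(DV,MW)=53/4
3. join DV+MW (d=53/4) ⇒ DMVW; edges |DV|=21/8, |MW|=45/8
  updated: d(DMVW,L)=32
4. join DMVW+L (d=32) ⇒ DLMVW; edges |DMVW|=75/8, |L|=16
final tree: (((D:4,V:4):21/8,(M:1,W:1):45/8):75/8,L:16)
total length: 349/8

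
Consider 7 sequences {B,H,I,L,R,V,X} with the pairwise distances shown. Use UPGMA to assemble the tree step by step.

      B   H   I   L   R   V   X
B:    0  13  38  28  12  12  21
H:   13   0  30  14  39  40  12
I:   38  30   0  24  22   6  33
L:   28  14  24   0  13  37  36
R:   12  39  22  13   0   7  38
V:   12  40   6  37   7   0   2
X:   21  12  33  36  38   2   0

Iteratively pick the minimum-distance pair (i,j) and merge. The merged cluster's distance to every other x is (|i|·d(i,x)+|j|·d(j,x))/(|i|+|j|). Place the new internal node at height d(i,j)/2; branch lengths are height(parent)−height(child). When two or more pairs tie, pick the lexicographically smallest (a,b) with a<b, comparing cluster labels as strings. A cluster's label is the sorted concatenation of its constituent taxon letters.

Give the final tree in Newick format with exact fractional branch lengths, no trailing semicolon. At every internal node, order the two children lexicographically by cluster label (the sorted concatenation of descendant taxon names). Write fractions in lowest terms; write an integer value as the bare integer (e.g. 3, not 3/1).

((((B:6,R:6):15/4,(V:1,X:1):35/4):21/8,I:99/8):49/40,(H:7,L:7):33/5)

1. join V+X (d=2) ⇒ VX; edges |V|=1, |X|=1
  updated: d(B,VX)=33/2, d(H,VX)=26, d(I,VX)=39/2, d(L,VX)=73/2, d(R,VX)=45/2
2. join B+R (d=12) ⇒ BR; edges |B|=6, |R|=6
  updated: d(BR,H)=26, d(BR,I)=30, d(BR,L)=41/2, d(BR,VX)=39/2
3. join H+L (d=14) ⇒ HL; edges |H|=7, |L|=7
  updated: d(BR,HL)=93/4, d(HL,I)=27, d(HL,VX)=125/4
4. join BR+VX (d=39/2) ⇒ BRVX; edges |BR|=15/4, |VX|=35/4
  updated: d(BRVX,HL)=109/4, d(BRVX,I)=99/4
5. join BRVX+I (d=99/4) ⇒ BIRVX; edges |BRVX|=21/8, |I|=99/8
  updated: d(BIRVX,HL)=136/5
6. join BIRVX+HL (d=136/5) ⇒ BHILRVX; edges |BIRVX|=49/40, |HL|=33/5
final tree: ((((B:6,R:6):15/4,(V:1,X:1):35/4):21/8,I:99/8):49/40,(H:7,L:7):33/5)
total length: 2533/40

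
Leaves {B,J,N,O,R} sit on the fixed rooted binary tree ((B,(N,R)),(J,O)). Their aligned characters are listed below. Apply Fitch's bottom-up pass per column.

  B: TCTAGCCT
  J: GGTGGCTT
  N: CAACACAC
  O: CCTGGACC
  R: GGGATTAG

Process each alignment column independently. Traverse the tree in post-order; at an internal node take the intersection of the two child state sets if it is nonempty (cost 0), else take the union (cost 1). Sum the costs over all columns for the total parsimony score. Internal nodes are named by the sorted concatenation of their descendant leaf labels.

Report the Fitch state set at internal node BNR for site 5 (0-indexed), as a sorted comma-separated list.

C

site 0, node NR: N={C} ∪ R={G} → {C,G} (+1)
site 0, node BNR: B={T} ∪ NR={C,G} → {C,G,T} (+1)
site 0, node JO: J={G} ∪ O={C} → {C,G} (+1)
site 0, node BJNOR: BNR={C,G,T} ∩ JO={C,G} → {C,G} (+0)
site 1, node NR: N={A} ∪ R={G} → {A,G} (+1)
site 1, node BNR: B={C} ∪ NR={A,G} → {A,C,G} (+1)
site 1, node JO: J={G} ∪ O={C} → {C,G} (+1)
site 1, node BJNOR: BNR={A,C,G} ∩ JO={C,G} → {C,G} (+0)
site 2, node NR: N={A} ∪ R={G} → {A,G} (+1)
site 2, node BNR: B={T} ∪ NR={A,G} → {A,G,T} (+1)
site 2, node JO: J={T} ∩ O={T} → {T} (+0)
site 2, node BJNOR: BNR={A,G,T} ∩ JO={T} → {T} (+0)
site 3, node NR: N={C} ∪ R={A} → {A,C} (+1)
site 3, node BNR: B={A} ∩ NR={A,C} → {A} (+0)
site 3, node JO: J={G} ∩ O={G} → {G} (+0)
site 3, node BJNOR: BNR={A} ∪ JO={G} → {A,G} (+1)
site 4, node NR: N={A} ∪ R={T} → {A,T} (+1)
site 4, node BNR: B={G} ∪ NR={A,T} → {A,G,T} (+1)
site 4, node JO: J={G} ∩ O={G} → {G} (+0)
site 4, node BJNOR: BNR={A,G,T} ∩ JO={G} → {G} (+0)
site 5, node NR: N={C} ∪ R={T} → {C,T} (+1)
site 5, node BNR: B={C} ∩ NR={C,T} → {C} (+0)
site 5, node JO: J={C} ∪ O={A} → {A,C} (+1)
site 5, node BJNOR: BNR={C} ∩ JO={A,C} → {C} (+0)
site 6, node NR: N={A} ∩ R={A} → {A} (+0)
site 6, node BNR: B={C} ∪ NR={A} → {A,C} (+1)
site 6, node JO: J={T} ∪ O={C} → {C,T} (+1)
site 6, node BJNOR: BNR={A,C} ∩ JO={C,T} → {C} (+0)
site 7, node NR: N={C} ∪ R={G} → {C,G} (+1)
site 7, node BNR: B={T} ∪ NR={C,G} → {C,G,T} (+1)
site 7, node JO: J={T} ∪ O={C} → {C,T} (+1)
site 7, node BJNOR: BNR={C,G,T} ∩ JO={C,T} → {C,T} (+0)
per-site changes: [3, 3, 2, 2, 2, 2, 2, 3]; total = 19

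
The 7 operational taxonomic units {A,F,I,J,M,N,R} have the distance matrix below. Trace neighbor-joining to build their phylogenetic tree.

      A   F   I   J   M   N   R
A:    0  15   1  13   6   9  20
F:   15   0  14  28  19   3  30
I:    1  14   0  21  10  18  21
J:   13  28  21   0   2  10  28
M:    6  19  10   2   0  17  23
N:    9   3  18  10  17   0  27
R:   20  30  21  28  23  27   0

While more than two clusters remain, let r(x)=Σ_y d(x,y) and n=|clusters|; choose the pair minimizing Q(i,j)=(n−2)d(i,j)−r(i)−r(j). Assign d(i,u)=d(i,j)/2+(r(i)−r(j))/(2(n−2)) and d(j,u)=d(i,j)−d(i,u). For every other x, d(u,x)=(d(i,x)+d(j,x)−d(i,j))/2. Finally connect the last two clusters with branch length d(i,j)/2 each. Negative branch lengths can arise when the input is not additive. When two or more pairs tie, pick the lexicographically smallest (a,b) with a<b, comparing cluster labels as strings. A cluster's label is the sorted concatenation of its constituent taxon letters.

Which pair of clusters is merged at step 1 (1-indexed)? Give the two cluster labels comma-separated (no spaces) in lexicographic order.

F,N

1. join F+N (d=3, Q=-178) ⇒ FN; edges |F|=4, |N|=-1
  updated: d(A,FN)=21/2, d(FN,I)=29/2, d(FN,J)=35/2, d(FN,M)=33/2, d(FN,R)=27
2. join J+M (d=2, Q=-131) ⇒ JM; edges |J|=4, |M|=-2
  updated: d(A,JM)=17/2, d(FN,JM)=16, d(I,JM)=29/2, d(JM,R)=49/2
3. join A+I (d=1, Q=-88) ⇒ AI; edges |A|=-4/3, |I|=7/3
  updated: d(AI,FN)=12, d(AI,JM)=11, d(AI,R)=20
4. join AI+R (d=20, Q=-149/2) ⇒ AIR; edges |AI|=23/8, |R|=137/8
  updated: d(AIR,FN)=19/2, d(AIR,JM)=31/4
5. join AIR+FN (d=19/2, Q=-133/4) ⇒ AFINR; edges |AIR|=5/8, |FN|=71/8
  updated: d(AFINR,JM)=57/8
6. join AFINR+JM (d=57/8) ⇒ AFIJMNR; edges |AFINR|=57/16, |JM|=57/16
final tree: ((((A:-4/3,I:7/3):23/8,R:137/8):5/8,(F:4,N:-1):71/8):57/16,(J:4,M:-2):57/16)
total length: 341/8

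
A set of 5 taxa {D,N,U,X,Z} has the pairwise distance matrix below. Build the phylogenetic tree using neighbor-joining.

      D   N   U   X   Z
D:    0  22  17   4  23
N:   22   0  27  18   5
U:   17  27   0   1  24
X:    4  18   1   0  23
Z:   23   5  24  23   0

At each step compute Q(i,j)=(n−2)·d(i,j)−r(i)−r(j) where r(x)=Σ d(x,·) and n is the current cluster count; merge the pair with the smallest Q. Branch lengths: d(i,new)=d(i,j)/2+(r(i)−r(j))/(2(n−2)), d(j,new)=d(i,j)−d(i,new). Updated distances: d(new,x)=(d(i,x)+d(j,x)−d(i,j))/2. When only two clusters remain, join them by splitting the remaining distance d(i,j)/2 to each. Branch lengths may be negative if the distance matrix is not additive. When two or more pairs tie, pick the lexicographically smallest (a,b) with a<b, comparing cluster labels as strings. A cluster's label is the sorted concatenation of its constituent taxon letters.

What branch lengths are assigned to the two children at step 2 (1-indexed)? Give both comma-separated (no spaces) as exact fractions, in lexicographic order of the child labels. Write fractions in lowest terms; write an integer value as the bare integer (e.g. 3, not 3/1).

5,15

step 1: merge (N,Z) at d=5, Q=-132; branch lengths N→2, Z→3; new cluster NZ
  updated: d(D,NZ)=20, d(NZ,U)=23, d(NZ,X)=18
step 2: merge (D,NZ) at d=20, Q=-62; branch lengths D→5, NZ→15; new cluster DNZ
  updated: d(DNZ,U)=10, d(DNZ,X)=1
step 3: merge (DNZ,U) at d=10, Q=-12; branch lengths DNZ→5, U→5; new cluster DNUZ
  updated: d(DNUZ,X)=-4
step 4: merge (DNUZ,X) at d=-4; branch lengths DNUZ→-2, X→-2; new cluster DNUXZ
final tree: (((D:5,(N:2,Z:3):15):5,U:5):-2,X:-2)
total length: 31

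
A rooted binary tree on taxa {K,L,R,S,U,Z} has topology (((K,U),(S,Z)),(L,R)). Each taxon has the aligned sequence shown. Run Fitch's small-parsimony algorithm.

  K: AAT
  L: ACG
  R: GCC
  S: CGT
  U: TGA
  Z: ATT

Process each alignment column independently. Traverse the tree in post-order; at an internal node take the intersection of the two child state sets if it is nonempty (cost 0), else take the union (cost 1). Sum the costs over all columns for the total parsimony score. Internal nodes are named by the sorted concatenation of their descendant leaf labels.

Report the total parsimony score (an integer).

9

site 0, node KU: K={A} ∪ U={T} → {A,T} (+1)
site 0, node SZ: S={C} ∪ Z={A} → {A,C} (+1)
site 0, node KSUZ: KU={A,T} ∩ SZ={A,C} → {A} (+0)
site 0, node LR: L={A} ∪ R={G} → {A,G} (+1)
site 0, node KLRSUZ: KSUZ={A} ∩ LR={A,G} → {A} (+0)
site 1, node KU: K={A} ∪ U={G} → {A,G} (+1)
site 1, node SZ: S={G} ∪ Z={T} → {G,T} (+1)
site 1, node KSUZ: KU={A,G} ∩ SZ={G,T} → {G} (+0)
site 1, node LR: L={C} ∩ R={C} → {C} (+0)
site 1, node KLRSUZ: KSUZ={G} ∪ LR={C} → {C,G} (+1)
site 2, node KU: K={T} ∪ U={A} → {A,T} (+1)
site 2, node SZ: S={T} ∩ Z={T} → {T} (+0)
site 2, node KSUZ: KU={A,T} ∩ SZ={T} → {T} (+0)
site 2, node LR: L={G} ∪ R={C} → {C,G} (+1)
site 2, node KLRSUZ: KSUZ={T} ∪ LR={C,G} → {C,G,T} (+1)
per-site changes: [3, 3, 3]; total = 9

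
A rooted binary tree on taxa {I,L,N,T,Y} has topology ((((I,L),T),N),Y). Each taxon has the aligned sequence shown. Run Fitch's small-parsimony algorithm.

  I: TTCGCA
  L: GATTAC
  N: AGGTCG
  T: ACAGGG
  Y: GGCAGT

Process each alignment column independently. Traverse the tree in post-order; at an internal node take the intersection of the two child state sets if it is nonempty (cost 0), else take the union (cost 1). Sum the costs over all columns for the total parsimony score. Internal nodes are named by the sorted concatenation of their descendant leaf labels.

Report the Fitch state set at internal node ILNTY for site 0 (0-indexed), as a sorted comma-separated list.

A,G

IL@0: {T} ∪ {G} = {G,T} (union, +1)
ILT@0: {G,T} ∪ {A} = {A,G,T} (union, +1)
ILNT@0: {A,G,T} ∩ {A} = {A} (intersection, +0)
ILNTY@0: {A} ∪ {G} = {A,G} (union, +1)
IL@1: {T} ∪ {A} = {A,T} (union, +1)
ILT@1: {A,T} ∪ {C} = {A,C,T} (union, +1)
ILNT@1: {A,C,T} ∪ {G} = {A,C,G,T} (union, +1)
ILNTY@1: {A,C,G,T} ∩ {G} = {G} (intersection, +0)
IL@2: {C} ∪ {T} = {C,T} (union, +1)
ILT@2: {C,T} ∪ {A} = {A,C,T} (union, +1)
ILNT@2: {A,C,T} ∪ {G} = {A,C,G,T} (union, +1)
ILNTY@2: {A,C,G,T} ∩ {C} = {C} (intersection, +0)
IL@3: {G} ∪ {T} = {G,T} (union, +1)
ILT@3: {G,T} ∩ {G} = {G} (intersection, +0)
ILNT@3: {G} ∪ {T} = {G,T} (union, +1)
ILNTY@3: {G,T} ∪ {A} = {A,G,T} (union, +1)
IL@4: {C} ∪ {A} = {A,C} (union, +1)
ILT@4: {A,C} ∪ {G} = {A,C,G} (union, +1)
ILNT@4: {A,C,G} ∩ {C} = {C} (intersection, +0)
ILNTY@4: {C} ∪ {G} = {C,G} (union, +1)
IL@5: {A} ∪ {C} = {A,C} (union, +1)
ILT@5: {A,C} ∪ {G} = {A,C,G} (union, +1)
ILNT@5: {A,C,G} ∩ {G} = {G} (intersection, +0)
ILNTY@5: {G} ∪ {T} = {G,T} (union, +1)
per-site changes: [3, 3, 3, 3, 3, 3]; total = 18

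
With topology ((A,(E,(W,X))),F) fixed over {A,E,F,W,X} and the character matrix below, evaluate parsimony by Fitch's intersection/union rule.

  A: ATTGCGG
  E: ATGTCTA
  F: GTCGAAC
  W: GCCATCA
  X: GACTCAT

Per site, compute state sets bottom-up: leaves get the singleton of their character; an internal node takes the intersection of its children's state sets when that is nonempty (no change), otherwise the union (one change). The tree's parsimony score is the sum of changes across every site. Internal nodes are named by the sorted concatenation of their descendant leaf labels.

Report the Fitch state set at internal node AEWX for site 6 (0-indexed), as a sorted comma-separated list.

site 0, node WX: W={G} ∩ X={G} → {G} (+0)
site 0, node EWX: E={A} ∪ WX={G} → {A,G} (+1)
site 0, node AEWX: A={A} ∩ EWX={A,G} → {A} (+0)
site 0, node AEFWX: AEWX={A} ∪ F={G} → {A,G} (+1)
site 1, node WX: W={C} ∪ X={A} → {A,C} (+1)
site 1, node EWX: E={T} ∪ WX={A,C} → {A,C,T} (+1)
site 1, node AEWX: A={T} ∩ EWX={A,C,T} → {T} (+0)
site 1, node AEFWX: AEWX={T} ∩ F={T} → {T} (+0)
site 2, node WX: W={C} ∩ X={C} → {C} (+0)
site 2, node EWX: E={G} ∪ WX={C} → {C,G} (+1)
site 2, node AEWX: A={T} ∪ EWX={C,G} → {C,G,T} (+1)
site 2, node AEFWX: AEWX={C,G,T} ∩ F={C} → {C} (+0)
site 3, node WX: W={A} ∪ X={T} → {A,T} (+1)
site 3, node EWX: E={T} ∩ WX={A,T} → {T} (+0)
site 3, node AEWX: A={G} ∪ EWX={T} → {G,T} (+1)
site 3, node AEFWX: AEWX={G,T} ∩ F={G} → {G} (+0)
site 4, node WX: W={T} ∪ X={C} → {C,T} (+1)
site 4, node EWX: E={C} ∩ WX={C,T} → {C} (+0)
site 4, node AEWX: A={C} ∩ EWX={C} → {C} (+0)
site 4, node AEFWX: AEWX={C} ∪ F={A} → {A,C} (+1)
site 5, node WX: W={C} ∪ X={A} → {A,C} (+1)
site 5, node EWX: E={T} ∪ WX={A,C} → {A,C,T} (+1)
site 5, node AEWX: A={G} ∪ EWX={A,C,T} → {A,C,G,T} (+1)
site 5, node AEFWX: AEWX={A,C,G,T} ∩ F={A} → {A} (+0)
site 6, node WX: W={A} ∪ X={T} → {A,T} (+1)
site 6, node EWX: E={A} ∩ WX={A,T} → {A} (+0)
site 6, node AEWX: A={G} ∪ EWX={A} → {A,G} (+1)
site 6, node AEFWX: AEWX={A,G} ∪ F={C} → {A,C,G} (+1)
per-site changes: [2, 2, 2, 2, 2, 3, 3]; total = 16

A,G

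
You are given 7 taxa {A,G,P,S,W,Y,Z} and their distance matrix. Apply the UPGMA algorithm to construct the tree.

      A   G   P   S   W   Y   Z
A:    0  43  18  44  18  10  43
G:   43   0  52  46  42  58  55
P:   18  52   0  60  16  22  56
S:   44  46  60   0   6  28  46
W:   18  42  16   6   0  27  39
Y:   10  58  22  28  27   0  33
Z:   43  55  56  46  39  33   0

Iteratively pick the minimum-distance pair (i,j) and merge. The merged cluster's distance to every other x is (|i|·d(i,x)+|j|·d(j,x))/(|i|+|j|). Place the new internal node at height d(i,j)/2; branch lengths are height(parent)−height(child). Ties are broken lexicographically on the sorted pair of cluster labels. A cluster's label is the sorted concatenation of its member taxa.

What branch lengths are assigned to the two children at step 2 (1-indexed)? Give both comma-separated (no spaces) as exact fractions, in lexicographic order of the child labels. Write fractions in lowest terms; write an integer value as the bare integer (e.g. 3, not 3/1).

step 1: merge (S,W) at d=6; branch lengths S→3, W→3; new cluster SW
  updated: d(A,SW)=31, d(G,SW)=44, d(P,SW)=38, d(SW,Y)=55/2, d(SW,Z)=85/2
step 2: merge (A,Y) at d=10; branch lengths A→5, Y→5; new cluster AY
  updated: d(AY,G)=101/2, d(AY,P)=20, d(AY,SW)=117/4, d(AY,Z)=38
step 3: merge (AY,P) at d=20; branch lengths AY→5, P→10; new cluster APY
  updated: d(APY,G)=51, d(APY,SW)=193/6, d(APY,Z)=44
step 4: merge (APY,SW) at d=193/6; branch lengths APY→73/12, SW→157/12; new cluster APSWY
  updated: d(APSWY,G)=241/5, d(APSWY,Z)=217/5
step 5: merge (APSWY,Z) at d=217/5; branch lengths APSWY→337/60, Z→217/10; new cluster APSWYZ
  updated: d(APSWYZ,G)=148/3
step 6: merge (APSWYZ,G) at d=148/3; branch lengths APSWYZ→89/30, G→74/3; new cluster AGPSWYZ
final tree: (((((A:5,Y:5):5,P:10):73/12,(S:3,W:3):157/12):337/60,Z:217/10):89/30,G:74/3)
total length: 6307/60

5,5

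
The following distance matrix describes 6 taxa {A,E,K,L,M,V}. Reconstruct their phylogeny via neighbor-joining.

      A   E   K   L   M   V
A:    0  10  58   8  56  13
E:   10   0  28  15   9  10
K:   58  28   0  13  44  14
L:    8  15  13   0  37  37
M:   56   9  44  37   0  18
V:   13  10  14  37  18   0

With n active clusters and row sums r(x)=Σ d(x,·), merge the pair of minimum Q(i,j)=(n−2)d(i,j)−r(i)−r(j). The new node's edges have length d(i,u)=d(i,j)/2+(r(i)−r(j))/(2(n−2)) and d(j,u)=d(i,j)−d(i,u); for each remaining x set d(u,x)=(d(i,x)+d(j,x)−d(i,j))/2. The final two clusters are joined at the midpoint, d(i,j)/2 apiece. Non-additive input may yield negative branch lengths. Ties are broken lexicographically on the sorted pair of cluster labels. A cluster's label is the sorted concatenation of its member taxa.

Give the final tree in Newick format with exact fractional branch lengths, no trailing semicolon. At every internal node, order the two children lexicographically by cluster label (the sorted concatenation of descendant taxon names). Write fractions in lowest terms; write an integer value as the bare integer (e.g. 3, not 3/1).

((((A:67/8,L:-3/8):107/8,(E:-31/6,M:85/6):61/8):47/8,K:121/8):-9/16,V:-9/16)

1. join A+L (d=8, Q=-223) ⇒ AL; edges |A|=67/8, |L|=-3/8
  updated: d(AL,E)=17/2, d(AL,K)=63/2, d(AL,M)=85/2, d(AL,V)=21
2. join E+M (d=9, Q=-142) ⇒ EM; edges |E|=-31/6, |M|=85/6
  updated: d(AL,EM)=21, d(EM,K)=63/2, d(EM,V)=19/2
3. join AL+EM (d=21, Q=-187/2) ⇒ AELM; edges |AL|=107/8, |EM|=61/8
  updated: d(AELM,K)=21, d(AELM,V)=19/4
4. join AELM+K (d=21, Q=-159/4) ⇒ AEKLM; edges |AELM|=47/8, |K|=121/8
  updated: d(AEKLM,V)=-9/8
5. join AEKLM+V (d=-9/8) ⇒ AEKLMV; edges |AEKLM|=-9/16, |V|=-9/16
final tree: ((((A:67/8,L:-3/8):107/8,(E:-31/6,M:85/6):61/8):47/8,K:121/8):-9/16,V:-9/16)
total length: 463/8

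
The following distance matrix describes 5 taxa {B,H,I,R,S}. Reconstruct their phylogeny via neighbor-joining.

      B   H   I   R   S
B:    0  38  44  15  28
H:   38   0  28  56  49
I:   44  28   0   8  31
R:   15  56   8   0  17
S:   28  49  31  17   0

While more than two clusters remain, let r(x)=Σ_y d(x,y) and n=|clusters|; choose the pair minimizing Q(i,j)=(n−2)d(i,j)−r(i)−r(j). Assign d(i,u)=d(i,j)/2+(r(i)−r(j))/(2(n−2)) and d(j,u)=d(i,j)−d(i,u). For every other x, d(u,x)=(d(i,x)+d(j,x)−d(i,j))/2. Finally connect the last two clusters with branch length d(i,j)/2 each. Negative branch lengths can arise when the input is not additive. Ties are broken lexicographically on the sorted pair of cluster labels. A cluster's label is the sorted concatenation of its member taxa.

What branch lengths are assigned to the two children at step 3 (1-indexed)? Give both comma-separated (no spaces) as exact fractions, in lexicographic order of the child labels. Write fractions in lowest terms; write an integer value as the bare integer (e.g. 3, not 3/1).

2,13

step 1: merge (H,I) at d=28, Q=-198; branch lengths H→24, I→4; new cluster HI
  updated: d(B,HI)=27, d(HI,R)=18, d(HI,S)=26
step 2: merge (B,R) at d=15, Q=-90; branch lengths B→25/2, R→5/2; new cluster BR
  updated: d(BR,HI)=15, d(BR,S)=15
step 3: merge (BR,HI) at d=15, Q=-56; branch lengths BR→2, HI→13; new cluster BHIR
  updated: d(BHIR,S)=13
step 4: merge (BHIR,S) at d=13; branch lengths BHIR→13/2, S→13/2; new cluster BHIRS
final tree: (((B:25/2,R:5/2):2,(H:24,I:4):13):13/2,S:13/2)
total length: 71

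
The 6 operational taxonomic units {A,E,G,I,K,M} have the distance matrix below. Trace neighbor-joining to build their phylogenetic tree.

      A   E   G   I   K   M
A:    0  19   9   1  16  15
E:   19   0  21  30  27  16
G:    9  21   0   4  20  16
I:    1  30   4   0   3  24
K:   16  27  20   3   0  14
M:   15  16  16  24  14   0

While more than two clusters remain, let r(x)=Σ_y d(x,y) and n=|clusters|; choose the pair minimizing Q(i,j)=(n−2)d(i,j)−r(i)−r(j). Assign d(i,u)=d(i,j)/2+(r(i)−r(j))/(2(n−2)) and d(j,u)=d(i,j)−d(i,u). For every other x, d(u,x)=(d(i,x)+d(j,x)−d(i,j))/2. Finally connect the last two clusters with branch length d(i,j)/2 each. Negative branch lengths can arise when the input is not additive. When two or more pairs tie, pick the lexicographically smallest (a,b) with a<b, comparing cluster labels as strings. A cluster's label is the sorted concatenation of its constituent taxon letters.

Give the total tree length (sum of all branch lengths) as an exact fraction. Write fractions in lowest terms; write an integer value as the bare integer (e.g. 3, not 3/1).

step 1: merge (E,M) at d=16, Q=-134; branch lengths E→23/2, M→9/2; new cluster EM
  updated: d(A,EM)=9, d(EM,G)=21/2, d(EM,I)=19, d(EM,K)=25/2
step 2: merge (I,K) at d=3, Q=-139/2; branch lengths I→-31/12, K→67/12; new cluster IK
  updated: d(A,IK)=7, d(EM,IK)=57/4, d(G,IK)=21/2
step 3: merge (A,IK) at d=7, Q=-171/4; branch lengths A→29/16, IK→83/16; new cluster AIK
  updated: d(AIK,EM)=65/8, d(AIK,G)=25/4
step 4: merge (AIK,EM) at d=65/8, Q=-199/8; branch lengths AIK→31/16, EM→99/16; new cluster AEIKM
  updated: d(AEIKM,G)=69/16
step 5: merge (AEIKM,G) at d=69/16; branch lengths AEIKM→69/32, G→69/32; new cluster AEGIKM
final tree: (((A:29/16,(I:-31/12,K:67/12):83/16):31/16,(E:23/2,M:9/2):99/16):69/32,G:69/32)
total length: 615/16

615/16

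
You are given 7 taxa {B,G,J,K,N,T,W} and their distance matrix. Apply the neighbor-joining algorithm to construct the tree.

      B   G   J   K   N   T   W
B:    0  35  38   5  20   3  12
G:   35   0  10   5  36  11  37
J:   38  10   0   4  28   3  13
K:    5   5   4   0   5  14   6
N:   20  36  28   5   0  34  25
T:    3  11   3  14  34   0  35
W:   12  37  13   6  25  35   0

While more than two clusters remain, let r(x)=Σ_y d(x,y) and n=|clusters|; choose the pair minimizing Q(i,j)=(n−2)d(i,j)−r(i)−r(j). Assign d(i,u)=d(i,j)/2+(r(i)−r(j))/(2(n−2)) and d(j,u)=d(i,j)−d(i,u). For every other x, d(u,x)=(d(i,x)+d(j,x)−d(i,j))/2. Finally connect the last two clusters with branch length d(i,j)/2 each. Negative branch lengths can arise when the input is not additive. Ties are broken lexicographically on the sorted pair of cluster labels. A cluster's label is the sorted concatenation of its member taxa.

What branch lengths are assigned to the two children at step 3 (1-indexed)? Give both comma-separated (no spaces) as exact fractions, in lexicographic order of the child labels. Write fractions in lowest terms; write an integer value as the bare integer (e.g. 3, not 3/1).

1. join B+T (d=3, Q=-198) ⇒ BT; edges |B|=14/5, |T|=1/5
  updated: d(BT,G)=43/2, d(BT,J)=19, d(BT,K)=8, d(BT,N)=51/2, d(BT,W)=22
2. join G+J (d=10, Q=-287/2) ⇒ GJ; edges |G|=151/16, |J|=9/16
  updated: d(BT,GJ)=61/4, d(GJ,K)=-1/2, d(GJ,N)=27, d(GJ,W)=20
3. join BT+GJ (d=61/4, Q=-347/4) ⇒ BGJT; edges |BT|=73/8, |GJ|=49/8
  updated: d(BGJT,K)=-31/8, d(BGJT,N)=149/8, d(BGJT,W)=107/8
4. join BGJT+W (d=107/8, Q=-183/4) ⇒ BGJTW; edges |BGJT|=21/8, |W|=43/4
  updated: d(BGJTW,K)=-45/8, d(BGJTW,N)=121/8
5. join BGJTW+K (d=-45/8, Q=-29/2) ⇒ BGJKTW; edges |BGJTW|=9/4, |K|=-63/8
  updated: d(BGJKTW,N)=103/8
6. join BGJKTW+N (d=103/8) ⇒ BGJKNTW; edges |BGJKTW|=103/16, |N|=103/16
final tree: (((((B:14/5,T:1/5):73/8,(G:151/16,J:9/16):49/8):21/8,W:43/4):9/4,K:-63/8):103/16,N:103/16)
total length: 391/8

73/8,49/8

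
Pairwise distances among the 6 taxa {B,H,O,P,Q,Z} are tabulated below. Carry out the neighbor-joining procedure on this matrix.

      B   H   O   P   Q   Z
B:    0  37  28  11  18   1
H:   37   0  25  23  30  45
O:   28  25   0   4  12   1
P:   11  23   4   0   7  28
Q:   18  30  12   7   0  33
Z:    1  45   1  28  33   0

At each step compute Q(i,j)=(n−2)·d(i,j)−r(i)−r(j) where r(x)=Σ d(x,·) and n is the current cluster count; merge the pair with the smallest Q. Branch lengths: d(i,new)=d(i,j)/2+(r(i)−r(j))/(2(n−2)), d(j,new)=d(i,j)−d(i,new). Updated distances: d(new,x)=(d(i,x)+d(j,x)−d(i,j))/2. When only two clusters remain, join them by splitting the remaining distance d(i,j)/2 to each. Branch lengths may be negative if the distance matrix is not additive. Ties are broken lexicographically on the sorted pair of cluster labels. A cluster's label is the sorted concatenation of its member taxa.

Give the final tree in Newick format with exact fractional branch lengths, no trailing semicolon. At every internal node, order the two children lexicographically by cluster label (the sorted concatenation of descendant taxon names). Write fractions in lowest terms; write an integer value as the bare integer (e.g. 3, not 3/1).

(((((B:-9/8,Z:17/8):57/4,O:-1/4):29/8,H:177/8):7/8,P:0):7/2,Q:7/2)

step 1: merge (B,Z) at d=1, Q=-199; branch lengths B→-9/8, Z→17/8; new cluster BZ
  updated: d(BZ,H)=81/2, d(BZ,O)=14, d(BZ,P)=19, d(BZ,Q)=25
step 2: merge (BZ,O) at d=14, Q=-223/2; branch lengths BZ→57/4, O→-1/4; new cluster BOZ
  updated: d(BOZ,H)=103/4, d(BOZ,P)=9/2, d(BOZ,Q)=23/2
step 3: merge (BOZ,H) at d=103/4, Q=-69; branch lengths BOZ→29/8, H→177/8; new cluster BHOZ
  updated: d(BHOZ,P)=7/8, d(BHOZ,Q)=63/8
step 4: merge (BHOZ,P) at d=7/8, Q=-63/4; branch lengths BHOZ→7/8, P→0; new cluster BHOPZ
  updated: d(BHOPZ,Q)=7
step 5: merge (BHOPZ,Q) at d=7; branch lengths BHOPZ→7/2, Q→7/2; new cluster BHOPQZ
final tree: (((((B:-9/8,Z:17/8):57/4,O:-1/4):29/8,H:177/8):7/8,P:0):7/2,Q:7/2)
total length: 389/8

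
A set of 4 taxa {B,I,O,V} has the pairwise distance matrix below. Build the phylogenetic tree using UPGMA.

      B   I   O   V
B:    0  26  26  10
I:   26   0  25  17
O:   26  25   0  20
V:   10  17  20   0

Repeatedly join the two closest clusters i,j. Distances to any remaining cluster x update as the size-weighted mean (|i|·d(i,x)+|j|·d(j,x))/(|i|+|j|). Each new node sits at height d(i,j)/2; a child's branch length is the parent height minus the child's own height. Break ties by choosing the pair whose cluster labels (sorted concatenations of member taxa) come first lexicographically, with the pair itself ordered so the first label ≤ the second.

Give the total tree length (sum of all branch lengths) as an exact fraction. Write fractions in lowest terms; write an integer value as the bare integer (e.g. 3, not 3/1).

473/12

step 1: merge (B,V) at d=10; branch lengths B→5, V→5; new cluster BV
  updated: d(BV,I)=43/2, d(BV,O)=23
step 2: merge (BV,I) at d=43/2; branch lengths BV→23/4, I→43/4; new cluster BIV
  updated: d(BIV,O)=71/3
step 3: merge (BIV,O) at d=71/3; branch lengths BIV→13/12, O→71/6; new cluster BIOV
final tree: (((B:5,V:5):23/4,I:43/4):13/12,O:71/6)
total length: 473/12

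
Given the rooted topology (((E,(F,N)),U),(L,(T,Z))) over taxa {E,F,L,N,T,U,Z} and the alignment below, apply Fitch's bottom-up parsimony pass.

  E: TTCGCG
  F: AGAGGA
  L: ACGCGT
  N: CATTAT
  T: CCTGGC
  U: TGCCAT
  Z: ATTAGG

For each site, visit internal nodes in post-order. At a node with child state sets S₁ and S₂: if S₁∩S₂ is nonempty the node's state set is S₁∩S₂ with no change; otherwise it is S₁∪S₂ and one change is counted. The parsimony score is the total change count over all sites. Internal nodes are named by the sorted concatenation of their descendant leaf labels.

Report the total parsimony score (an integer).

FN@0: {A} ∪ {C} = {A,C} (union, +1)
EFN@0: {T} ∪ {A,C} = {A,C,T} (union, +1)
EFNU@0: {A,C,T} ∩ {T} = {T} (intersection, +0)
TZ@0: {C} ∪ {A} = {A,C} (union, +1)
LTZ@0: {A} ∩ {A,C} = {A} (intersection, +0)
EFLNTUZ@0: {T} ∪ {A} = {A,T} (union, +1)
FN@1: {G} ∪ {A} = {A,G} (union, +1)
EFN@1: {T} ∪ {A,G} = {A,G,T} (union, +1)
EFNU@1: {A,G,T} ∩ {G} = {G} (intersection, +0)
TZ@1: {C} ∪ {T} = {C,T} (union, +1)
LTZ@1: {C} ∩ {C,T} = {C} (intersection, +0)
EFLNTUZ@1: {G} ∪ {C} = {C,G} (union, +1)
FN@2: {A} ∪ {T} = {A,T} (union, +1)
EFN@2: {C} ∪ {A,T} = {A,C,T} (union, +1)
EFNU@2: {A,C,T} ∩ {C} = {C} (intersection, +0)
TZ@2: {T} ∩ {T} = {T} (intersection, +0)
LTZ@2: {G} ∪ {T} = {G,T} (union, +1)
EFLNTUZ@2: {C} ∪ {G,T} = {C,G,T} (union, +1)
FN@3: {G} ∪ {T} = {G,T} (union, +1)
EFN@3: {G} ∩ {G,T} = {G} (intersection, +0)
EFNU@3: {G} ∪ {C} = {C,G} (union, +1)
TZ@3: {G} ∪ {A} = {A,G} (union, +1)
LTZ@3: {C} ∪ {A,G} = {A,C,G} (union, +1)
EFLNTUZ@3: {C,G} ∩ {A,C,G} = {C,G} (intersection, +0)
FN@4: {G} ∪ {A} = {A,G} (union, +1)
EFN@4: {C} ∪ {A,G} = {A,C,G} (union, +1)
EFNU@4: {A,C,G} ∩ {A} = {A} (intersection, +0)
TZ@4: {G} ∩ {G} = {G} (intersection, +0)
LTZ@4: {G} ∩ {G} = {G} (intersection, +0)
EFLNTUZ@4: {A} ∪ {G} = {A,G} (union, +1)
FN@5: {A} ∪ {T} = {A,T} (union, +1)
EFN@5: {G} ∪ {A,T} = {A,G,T} (union, +1)
EFNU@5: {A,G,T} ∩ {T} = {T} (intersection, +0)
TZ@5: {C} ∪ {G} = {C,G} (union, +1)
LTZ@5: {T} ∪ {C,G} = {C,G,T} (union, +1)
EFLNTUZ@5: {T} ∩ {C,G,T} = {T} (intersection, +0)
per-site changes: [4, 4, 4, 4, 3, 4]; total = 23

23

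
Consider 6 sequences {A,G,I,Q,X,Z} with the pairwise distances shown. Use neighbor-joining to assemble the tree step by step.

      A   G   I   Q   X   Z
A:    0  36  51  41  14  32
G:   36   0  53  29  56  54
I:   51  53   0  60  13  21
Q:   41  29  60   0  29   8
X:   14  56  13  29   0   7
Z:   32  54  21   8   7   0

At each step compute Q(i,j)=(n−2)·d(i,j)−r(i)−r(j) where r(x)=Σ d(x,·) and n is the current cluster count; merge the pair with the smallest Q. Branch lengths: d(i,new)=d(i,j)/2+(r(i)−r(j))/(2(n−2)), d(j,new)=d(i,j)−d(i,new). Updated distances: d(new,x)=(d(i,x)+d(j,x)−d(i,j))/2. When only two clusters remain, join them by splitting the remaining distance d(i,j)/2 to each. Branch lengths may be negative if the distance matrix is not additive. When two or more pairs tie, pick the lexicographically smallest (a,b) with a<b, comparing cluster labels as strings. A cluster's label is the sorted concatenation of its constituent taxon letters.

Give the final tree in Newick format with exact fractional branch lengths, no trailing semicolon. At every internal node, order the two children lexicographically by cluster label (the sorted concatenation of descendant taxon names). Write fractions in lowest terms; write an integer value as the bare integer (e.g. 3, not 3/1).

1. join G+Q (d=29, Q=-279) ⇒ GQ; edges |G|=177/8, |Q|=55/8
  updated: d(A,GQ)=24, d(GQ,I)=42, d(GQ,X)=28, d(GQ,Z)=33/2
2. join A+GQ (d=24, Q=-319/2) ⇒ AGQ; edges |A|=55/4, |GQ|=41/4
  updated: d(AGQ,I)=69/2, d(AGQ,X)=9, d(AGQ,Z)=49/4
3. join AGQ+Z (d=49/4, Q=-143/2) ⇒ AGQZ; edges |AGQ|=10, |Z|=9/4
  updated: d(AGQZ,I)=173/8, d(AGQZ,X)=15/8
4. join AGQZ+I (d=173/8, Q=-73/2) ⇒ AGIQZ; edges |AGQZ|=21/4, |I|=131/8
  updated: d(AGIQZ,X)=-27/8
5. join AGIQZ+X (d=-27/8) ⇒ AGIQXZ; edges |AGIQZ|=-27/16, |X|=-27/16
final tree: ((((A:55/4,(G:177/8,Q:55/8):41/4):10,Z:9/4):21/4,I:131/8):-27/16,X:-27/16)
total length: 167/2

((((A:55/4,(G:177/8,Q:55/8):41/4):10,Z:9/4):21/4,I:131/8):-27/16,X:-27/16)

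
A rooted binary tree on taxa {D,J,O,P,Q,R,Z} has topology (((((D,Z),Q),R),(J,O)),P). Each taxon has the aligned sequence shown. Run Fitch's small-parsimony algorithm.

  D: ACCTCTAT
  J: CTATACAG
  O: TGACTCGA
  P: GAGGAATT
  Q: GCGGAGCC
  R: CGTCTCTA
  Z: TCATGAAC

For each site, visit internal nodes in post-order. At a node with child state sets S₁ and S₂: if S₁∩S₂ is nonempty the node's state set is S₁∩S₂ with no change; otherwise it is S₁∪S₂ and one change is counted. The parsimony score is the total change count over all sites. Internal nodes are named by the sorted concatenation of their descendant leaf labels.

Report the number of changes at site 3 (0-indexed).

DZ@0: {A} ∪ {T} = {A,T} (union, +1)
DQZ@0: {A,T} ∪ {G} = {A,G,T} (union, +1)
DQRZ@0: {A,G,T} ∪ {C} = {A,C,G,T} (union, +1)
JO@0: {C} ∪ {T} = {C,T} (union, +1)
DJOQRZ@0: {A,C,G,T} ∩ {C,T} = {C,T} (intersection, +0)
DJOPQRZ@0: {C,T} ∪ {G} = {C,G,T} (union, +1)
DZ@1: {C} ∩ {C} = {C} (intersection, +0)
DQZ@1: {C} ∩ {C} = {C} (intersection, +0)
DQRZ@1: {C} ∪ {G} = {C,G} (union, +1)
JO@1: {T} ∪ {G} = {G,T} (union, +1)
DJOQRZ@1: {C,G} ∩ {G,T} = {G} (intersection, +0)
DJOPQRZ@1: {G} ∪ {A} = {A,G} (union, +1)
DZ@2: {C} ∪ {A} = {A,C} (union, +1)
DQZ@2: {A,C} ∪ {G} = {A,C,G} (union, +1)
DQRZ@2: {A,C,G} ∪ {T} = {A,C,G,T} (union, +1)
JO@2: {A} ∩ {A} = {A} (intersection, +0)
DJOQRZ@2: {A,C,G,T} ∩ {A} = {A} (intersection, +0)
DJOPQRZ@2: {A} ∪ {G} = {A,G} (union, +1)
DZ@3: {T} ∩ {T} = {T} (intersection, +0)
DQZ@3: {T} ∪ {G} = {G,T} (union, +1)
DQRZ@3: {G,T} ∪ {C} = {C,G,T} (union, +1)
JO@3: {T} ∪ {C} = {C,T} (union, +1)
DJOQRZ@3: {C,G,T} ∩ {C,T} = {C,T} (intersection, +0)
DJOPQRZ@3: {C,T} ∪ {G} = {C,G,T} (union, +1)
DZ@4: {C} ∪ {G} = {C,G} (union, +1)
DQZ@4: {C,G} ∪ {A} = {A,C,G} (union, +1)
DQRZ@4: {A,C,G} ∪ {T} = {A,C,G,T} (union, +1)
JO@4: {A} ∪ {T} = {A,T} (union, +1)
DJOQRZ@4: {A,C,G,T} ∩ {A,T} = {A,T} (intersection, +0)
DJOPQRZ@4: {A,T} ∩ {A} = {A} (intersection, +0)
DZ@5: {T} ∪ {A} = {A,T} (union, +1)
DQZ@5: {A,T} ∪ {G} = {A,G,T} (union, +1)
DQRZ@5: {A,G,T} ∪ {C} = {A,C,G,T} (union, +1)
JO@5: {C} ∩ {C} = {C} (intersection, +0)
DJOQRZ@5: {A,C,G,T} ∩ {C} = {C} (intersection, +0)
DJOPQRZ@5: {C} ∪ {A} = {A,C} (union, +1)
DZ@6: {A} ∩ {A} = {A} (intersection, +0)
DQZ@6: {A} ∪ {C} = {A,C} (union, +1)
DQRZ@6: {A,C} ∪ {T} = {A,C,T} (union, +1)
JO@6: {A} ∪ {G} = {A,G} (union, +1)
DJOQRZ@6: {A,C,T} ∩ {A,G} = {A} (intersection, +0)
DJOPQRZ@6: {A} ∪ {T} = {A,T} (union, +1)
DZ@7: {T} ∪ {C} = {C,T} (union, +1)
DQZ@7: {C,T} ∩ {C} = {C} (intersection, +0)
DQRZ@7: {C} ∪ {A} = {A,C} (union, +1)
JO@7: {G} ∪ {A} = {A,G} (union, +1)
DJOQRZ@7: {A,C} ∩ {A,G} = {A} (intersection, +0)
DJOPQRZ@7: {A} ∪ {T} = {A,T} (union, +1)
per-site changes: [5, 3, 4, 4, 4, 4, 4, 4]; total = 32

4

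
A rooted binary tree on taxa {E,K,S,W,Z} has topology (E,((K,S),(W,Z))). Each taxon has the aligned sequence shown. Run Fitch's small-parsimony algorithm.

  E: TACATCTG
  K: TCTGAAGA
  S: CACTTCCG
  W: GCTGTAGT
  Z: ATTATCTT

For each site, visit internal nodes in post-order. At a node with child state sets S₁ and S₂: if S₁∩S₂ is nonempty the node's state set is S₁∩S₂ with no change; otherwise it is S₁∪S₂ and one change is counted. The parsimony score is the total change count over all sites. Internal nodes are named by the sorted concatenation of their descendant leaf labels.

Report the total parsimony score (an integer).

site 0, node KS: K={T} ∪ S={C} → {C,T} (+1)
site 0, node WZ: W={G} ∪ Z={A} → {A,G} (+1)
site 0, node KSWZ: KS={C,T} ∪ WZ={A,G} → {A,C,G,T} (+1)
site 0, node EKSWZ: E={T} ∩ KSWZ={A,C,G,T} → {T} (+0)
site 1, node KS: K={C} ∪ S={A} → {A,C} (+1)
site 1, node WZ: W={C} ∪ Z={T} → {C,T} (+1)
site 1, node KSWZ: KS={A,C} ∩ WZ={C,T} → {C} (+0)
site 1, node EKSWZ: E={A} ∪ KSWZ={C} → {A,C} (+1)
site 2, node KS: K={T} ∪ S={C} → {C,T} (+1)
site 2, node WZ: W={T} ∩ Z={T} → {T} (+0)
site 2, node KSWZ: KS={C,T} ∩ WZ={T} → {T} (+0)
site 2, node EKSWZ: E={C} ∪ KSWZ={T} → {C,T} (+1)
site 3, node KS: K={G} ∪ S={T} → {G,T} (+1)
site 3, node WZ: W={G} ∪ Z={A} → {A,G} (+1)
site 3, node KSWZ: KS={G,T} ∩ WZ={A,G} → {G} (+0)
site 3, node EKSWZ: E={A} ∪ KSWZ={G} → {A,G} (+1)
site 4, node KS: K={A} ∪ S={T} → {A,T} (+1)
site 4, node WZ: W={T} ∩ Z={T} → {T} (+0)
site 4, node KSWZ: KS={A,T} ∩ WZ={T} → {T} (+0)
site 4, node EKSWZ: E={T} ∩ KSWZ={T} → {T} (+0)
site 5, node KS: K={A} ∪ S={C} → {A,C} (+1)
site 5, node WZ: W={A} ∪ Z={C} → {A,C} (+1)
site 5, node KSWZ: KS={A,C} ∩ WZ={A,C} → {A,C} (+0)
site 5, node EKSWZ: E={C} ∩ KSWZ={A,C} → {C} (+0)
site 6, node KS: K={G} ∪ S={C} → {C,G} (+1)
site 6, node WZ: W={G} ∪ Z={T} → {G,T} (+1)
site 6, node KSWZ: KS={C,G} ∩ WZ={G,T} → {G} (+0)
site 6, node EKSWZ: E={T} ∪ KSWZ={G} → {G,T} (+1)
site 7, node KS: K={A} ∪ S={G} → {A,G} (+1)
site 7, node WZ: W={T} ∩ Z={T} → {T} (+0)
site 7, node KSWZ: KS={A,G} ∪ WZ={T} → {A,G,T} (+1)
site 7, node EKSWZ: E={G} ∩ KSWZ={A,G,T} → {G} (+0)
per-site changes: [3, 3, 2, 3, 1, 2, 3, 2]; total = 19

19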